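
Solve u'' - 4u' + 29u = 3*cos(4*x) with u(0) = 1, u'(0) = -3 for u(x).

Characteristic equation r² - 4r + 29 = 0 has discriminant (-4)² - 4·(29) = -100 < 0, so r = 2 ± 5i.
Hence u_h = C1*cos(5*x)*exp(2*x) + C2*exp(2*x)*sin(5*x).
Try u_p = A*cos(4*x) + B*sin(4*x). Substituting and equating the coefficients of cos(4x) and sin(4x) gives A = 39/425, B = -48/425, so u_p = -48*sin(4*x)/425 + 39*cos(4*x)/425.
General solution: u = -48*sin(4*x)/425 + 39*cos(4*x)/425 + C1*cos(5*x)*exp(2*x) + C2*exp(2*x)*sin(5*x).
Apply the initial conditions: u(0) = 39/425 + C1 = 1 and u'(0) = -192/425 + 2*C1 + 5*C2 = -3. Solving gives C1 = 386/425, C2 = -371/425.

u = -48*sin(4*x)/425 + 39*cos(4*x)/425 - 371*exp(2*x)*sin(5*x)/425 + 386*cos(5*x)*exp(2*x)/425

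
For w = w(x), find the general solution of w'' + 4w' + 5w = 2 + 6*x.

Characteristic equation r² + 4r + 5 = 0 has discriminant (4)² - 4·(5) = -4 < 0, so r = -2 ± i.
Hence w_h = C1*cos(x)*exp(-2*x) + C2*exp(-2*x)*sin(x).
For the particular solution try w_p = A0 + A1*x. Substituting and matching coefficients of each power of x gives A0 = -14/25, A1 = 6/5, so w_p = -14/25 + 6*x/5.

w = -14/25 + 6*x/5 + C1*cos(x)*exp(-2*x) + C2*exp(-2*x)*sin(x)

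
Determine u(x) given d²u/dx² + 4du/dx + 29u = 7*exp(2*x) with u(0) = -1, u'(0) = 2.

u = 7*exp(2*x)/41 - 48*cos(5*x)*exp(-2*x)/41 - 28*exp(-2*x)*sin(5*x)/205

Characteristic equation r² + 4r + 29 = 0 has discriminant (4)² - 4·(29) = -100 < 0, so r = -2 ± 5i.
Hence u_h = C1*cos(5*x)*exp(-2*x) + C2*exp(-2*x)*sin(5*x).
Try u_p = A*exp(2*x). Substituting into the equation and dividing by exp(2*x) gives A = 7/41, so u_p = 7*exp(2*x)/41.
General solution: u = 7*exp(2*x)/41 + C1*cos(5*x)*exp(-2*x) + C2*exp(-2*x)*sin(5*x).
Apply the initial conditions: u(0) = 7/41 + C1 = -1 and u'(0) = 14/41 - 2*C1 + 5*C2 = 2. Solving gives C1 = -48/41, C2 = -28/205.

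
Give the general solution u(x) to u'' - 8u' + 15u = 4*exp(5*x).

Characteristic equation r² - 8r + 15 = 0 factors as (r - 5)(r - 3) = 0, so r = 5, 3.
Hence u_h = C1*exp(5*x) + C2*exp(3*x).
Since exp(5*x) solves the homogeneous equation (r = 5 is a root of multiplicity 1), multiply the trial by x. Try u_p = A*x*exp(5*x). Substituting into the equation and dividing by exp(5*x) gives A = 2, so u_p = 2*x*exp(5*x).

u = C1*exp(5*x) + C2*exp(3*x) + 2*x*exp(5*x)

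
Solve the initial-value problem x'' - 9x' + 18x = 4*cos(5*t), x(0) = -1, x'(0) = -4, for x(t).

Characteristic equation r² - 9r + 18 = 0 factors as (r - 3)(r - 6) = 0, so r = 3, 6.
Hence x_h = C1*exp(3*t) + C2*exp(6*t).
Try x_p = A*cos(5*t) + B*sin(5*t). Substituting and equating the coefficients of cos(5t) and sin(5t) gives A = -14/1037, B = -90/1037, so x_p = -90*sin(5*t)/1037 - 14*cos(5*t)/1037.
General solution: x = -90*sin(5*t)/1037 - 14*cos(5*t)/1037 + C1*exp(3*t) + C2*exp(6*t).
Apply the initial conditions: x(0) = -14/1037 + C1 + C2 = -1 and x'(0) = -450/1037 + 3*C1 + 6*C2 = -4. Solving gives C1 = -40/51, C2 = -37/183.

x = -90*sin(5*t)/1037 - 40*exp(3*t)/51 - 37*exp(6*t)/183 - 14*cos(5*t)/1037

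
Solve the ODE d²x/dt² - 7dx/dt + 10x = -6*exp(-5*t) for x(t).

Characteristic equation r² - 7r + 10 = 0 factors as (r - 5)(r - 2) = 0, so r = 5, 2.
Hence x_h = C1*exp(5*t) + C2*exp(2*t).
Try x_p = A*exp(-5*t). Substituting into the equation and dividing by exp(-5*t) gives A = -3/35, so x_p = -3*exp(-5*t)/35.

x = -3*exp(-5*t)/35 + C1*exp(5*t) + C2*exp(2*t)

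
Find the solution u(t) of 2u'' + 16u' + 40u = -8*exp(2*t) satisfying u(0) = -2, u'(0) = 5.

Divide through by 2: u'' + 8u' + 20u = -4*exp(2*t).
Characteristic equation r² + 8r + 20 = 0 has discriminant (8)² - 4·(20) = -16 < 0, so r = -4 ± 2i.
Hence u_h = C1*cos(2*t)*exp(-4*t) + C2*exp(-4*t)*sin(2*t).
Try u_p = A*exp(2*t). Substituting into the equation and dividing by exp(2*t) gives A = -1/10, so u_p = -exp(2*t)/10.
General solution: u = -exp(2*t)/10 + C1*cos(2*t)*exp(-4*t) + C2*exp(-4*t)*sin(2*t).
Apply the initial conditions: u(0) = -1/10 + C1 = -2 and u'(0) = -1/5 - 4*C1 + 2*C2 = 5. Solving gives C1 = -19/10, C2 = -6/5.

u = -exp(2*t)/10 - 19*cos(2*t)*exp(-4*t)/10 - 6*exp(-4*t)*sin(2*t)/5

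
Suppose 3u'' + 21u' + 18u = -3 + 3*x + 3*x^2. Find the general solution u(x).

Divide through by 3: u'' + 7u' + 6u = -1 + x + x^2.
Characteristic equation r² + 7r + 6 = 0 factors as (r + 1)(r + 6) = 0, so r = -1, -6.
Hence u_h = C1*exp(-x) + C2*exp(-6*x).
For the particular solution try u_p = A0 + A1*x + A2*x^2. Substituting and matching coefficients of each power of x gives A0 = 1/27, A1 = -2/9, A2 = 1/6, so u_p = 1/27 - 2*x/9 + x^2/6.

u = 1/27 - 2*x/9 + x**2/6 + C1*exp(-x) + C2*exp(-6*x)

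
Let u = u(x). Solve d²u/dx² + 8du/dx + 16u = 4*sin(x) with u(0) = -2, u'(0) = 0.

u = -546*exp(-4*x)/289 - 32*cos(x)/289 + 60*sin(x)/289 - 132*x*exp(-4*x)/17

Characteristic equation r² + 8r + 16 = 0 has discriminant (8)² - 4·(16) = 0, so r = -4 is a repeated root.
Hence u_h = (C1 + C2*x)*exp(-4*x).
Try u_p = A*cos(x) + B*sin(x). Substituting and equating the coefficients of cos(x) and sin(x) gives A = -32/289, B = 60/289, so u_p = -32*cos(x)/289 + 60*sin(x)/289.
General solution: u = -32*cos(x)/289 + 60*sin(x)/289 + C1*exp(-4*x) + C2*x*exp(-4*x).
Apply the initial conditions: u(0) = -32/289 + C1 = -2 and u'(0) = 60/289 + C2 - 4*C1 = 0. Solving gives C1 = -546/289, C2 = -132/17.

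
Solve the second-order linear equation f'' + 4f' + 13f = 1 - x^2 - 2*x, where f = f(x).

Characteristic equation r² + 4r + 13 = 0 has discriminant (4)² - 4·(13) = -36 < 0, so r = -2 ± 3i.
Hence f_h = C1*cos(3*x)*exp(-2*x) + C2*exp(-2*x)*sin(3*x).
For the particular solution try f_p = A0 + A1*x + A2*x^2. Substituting and matching coefficients of each power of x gives A0 = 267/2197, A1 = -18/169, A2 = -1/13, so f_p = 267/2197 - 18*x/169 - x^2/13.

f = 267/2197 - 18*x/169 - x**2/13 + C1*cos(3*x)*exp(-2*x) + C2*exp(-2*x)*sin(3*x)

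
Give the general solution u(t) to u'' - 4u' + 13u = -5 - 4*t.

u = -81/169 - 4*t/13 + C1*cos(3*t)*exp(2*t) + C2*exp(2*t)*sin(3*t)

Characteristic equation r² - 4r + 13 = 0 has discriminant (-4)² - 4·(13) = -36 < 0, so r = 2 ± 3i.
Hence u_h = C1*cos(3*t)*exp(2*t) + C2*exp(2*t)*sin(3*t).
For the particular solution try u_p = A0 + A1*t. Substituting and matching coefficients of each power of t gives A0 = -81/169, A1 = -4/13, so u_p = -81/169 - 4*t/13.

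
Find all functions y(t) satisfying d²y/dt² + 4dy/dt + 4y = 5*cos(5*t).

y = -105*cos(5*t)/841 + 100*sin(5*t)/841 + C1*exp(-2*t) + C2*t*exp(-2*t)

Characteristic equation r² + 4r + 4 = 0 has discriminant (4)² - 4·(4) = 0, so r = -2 is a repeated root.
Hence y_h = (C1 + C2*t)*exp(-2*t).
Try y_p = A*cos(5*t) + B*sin(5*t). Substituting and equating the coefficients of cos(5t) and sin(5t) gives A = -105/841, B = 100/841, so y_p = -105*cos(5*t)/841 + 100*sin(5*t)/841.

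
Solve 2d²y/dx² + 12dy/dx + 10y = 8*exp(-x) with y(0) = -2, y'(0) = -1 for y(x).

Divide through by 2: y'' + 6y' + 5y = 4*exp(-x).
Characteristic equation r² + 6r + 5 = 0 factors as (r + 5)(r + 1) = 0, so r = -5, -1.
Hence y_h = C1*exp(-5*x) + C2*exp(-x).
Since exp(-x) solves the homogeneous equation (r = -1 is a root of multiplicity 1), multiply the trial by x. Try y_p = A*x*exp(-x). Substituting into the equation and dividing by exp(-x) gives A = 1, so y_p = x*exp(-x).
General solution: y = C1*exp(-5*x) + C2*exp(-x) + x*exp(-x).
Apply the initial conditions: y(0) = C1 + C2 = -2 and y'(0) = 1 - C2 - 5*C1 = -1. Solving gives C1 = 1, C2 = -3.

y = -3*exp(-x) + x*exp(-x) + exp(-5*x)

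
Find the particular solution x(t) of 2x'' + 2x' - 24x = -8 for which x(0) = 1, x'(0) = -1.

x = 1/3 + 3*exp(-4*t)/7 + 5*exp(3*t)/21

Divide through by 2: x'' + x' - 12x = -4.
Characteristic equation r² + r - 12 = 0 factors as (r - 3)(r + 4) = 0, so r = 3, -4.
Hence x_h = C1*exp(3*t) + C2*exp(-4*t).
For the particular solution try x_p = A0. Substituting and matching coefficients of each power of t gives A0 = 1/3, so x_p = 1/3.
General solution: x = 1/3 + C1*exp(3*t) + C2*exp(-4*t).
Apply the initial conditions: x(0) = 1/3 + C1 + C2 = 1 and x'(0) = -4*C2 + 3*C1 = -1. Solving gives C1 = 5/21, C2 = 3/7.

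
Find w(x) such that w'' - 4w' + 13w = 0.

Characteristic equation r² - 4r + 13 = 0 has discriminant (-4)² - 4·(13) = -36 < 0, so r = 2 ± 3i.
Hence w_h = C1*cos(3*x)*exp(2*x) + C2*exp(2*x)*sin(3*x).

w = C1*cos(3*x)*exp(2*x) + C2*exp(2*x)*sin(3*x)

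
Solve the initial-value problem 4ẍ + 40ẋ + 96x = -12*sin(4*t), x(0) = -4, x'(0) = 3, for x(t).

Divide through by 4: x'' + 10x' + 24x = -3*sin(4*t).
Characteristic equation r² + 10r + 24 = 0 factors as (r + 4)(r + 6) = 0, so r = -4, -6.
Hence x_h = C1*exp(-4*t) + C2*exp(-6*t).
Try x_p = A*cos(4*t) + B*sin(4*t). Substituting and equating the coefficients of cos(4t) and sin(4t) gives A = 15/208, B = -3/208, so x_p = -3*sin(4*t)/208 + 15*cos(4*t)/208.
General solution: x = -3*sin(4*t)/208 + 15*cos(4*t)/208 + C1*exp(-4*t) + C2*exp(-6*t).
Apply the initial conditions: x(0) = 15/208 + C1 + C2 = -4 and x'(0) = -3/52 - 6*C2 - 4*C1 = 3. Solving gives C1 = -171/16, C2 = 86/13.

x = -171*exp(-4*t)/16 - 3*sin(4*t)/208 + 15*cos(4*t)/208 + 86*exp(-6*t)/13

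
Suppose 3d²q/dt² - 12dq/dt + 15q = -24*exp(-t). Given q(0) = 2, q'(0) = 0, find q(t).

Divide through by 3: q'' - 4q' + 5q = -8*exp(-t).
Characteristic equation r² - 4r + 5 = 0 has discriminant (-4)² - 4·(5) = -4 < 0, so r = 2 ± i.
Hence q_h = C1*cos(t)*exp(2*t) + C2*exp(2*t)*sin(t).
Try q_p = A*exp(-t). Substituting into the equation and dividing by exp(-t) gives A = -4/5, so q_p = -4*exp(-t)/5.
General solution: q = -4*exp(-t)/5 + C1*cos(t)*exp(2*t) + C2*exp(2*t)*sin(t).
Apply the initial conditions: q(0) = -4/5 + C1 = 2 and q'(0) = 4/5 + C2 + 2*C1 = 0. Solving gives C1 = 14/5, C2 = -32/5.

q = -4*exp(-t)/5 - 32*exp(2*t)*sin(t)/5 + 14*cos(t)*exp(2*t)/5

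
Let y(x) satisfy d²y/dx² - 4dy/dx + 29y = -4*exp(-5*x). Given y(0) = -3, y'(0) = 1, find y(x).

y = -2*exp(-5*x)/37 - 109*cos(5*x)*exp(2*x)/37 + 49*exp(2*x)*sin(5*x)/37

Characteristic equation r² - 4r + 29 = 0 has discriminant (-4)² - 4·(29) = -100 < 0, so r = 2 ± 5i.
Hence y_h = C1*cos(5*x)*exp(2*x) + C2*exp(2*x)*sin(5*x).
Try y_p = A*exp(-5*x). Substituting into the equation and dividing by exp(-5*x) gives A = -2/37, so y_p = -2*exp(-5*x)/37.
General solution: y = -2*exp(-5*x)/37 + C1*cos(5*x)*exp(2*x) + C2*exp(2*x)*sin(5*x).
Apply the initial conditions: y(0) = -2/37 + C1 = -3 and y'(0) = 10/37 + 2*C1 + 5*C2 = 1. Solving gives C1 = -109/37, C2 = 49/37.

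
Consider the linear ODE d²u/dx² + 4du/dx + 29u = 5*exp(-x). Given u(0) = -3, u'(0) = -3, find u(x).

Characteristic equation r² + 4r + 29 = 0 has discriminant (4)² - 4·(29) = -100 < 0, so r = -2 ± 5i.
Hence u_h = C1*cos(5*x)*exp(-2*x) + C2*exp(-2*x)*sin(5*x).
Try u_p = A*exp(-x). Substituting into the equation and dividing by exp(-x) gives A = 5/26, so u_p = 5*exp(-x)/26.
General solution: u = 5*exp(-x)/26 + C1*cos(5*x)*exp(-2*x) + C2*exp(-2*x)*sin(5*x).
Apply the initial conditions: u(0) = 5/26 + C1 = -3 and u'(0) = -5/26 - 2*C1 + 5*C2 = -3. Solving gives C1 = -83/26, C2 = -239/130.

u = 5*exp(-x)/26 - 239*exp(-2*x)*sin(5*x)/130 - 83*cos(5*x)*exp(-2*x)/26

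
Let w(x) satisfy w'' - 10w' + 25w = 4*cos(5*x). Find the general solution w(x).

w = -2*sin(5*x)/25 + C1*exp(5*x) + C2*x*exp(5*x)

Characteristic equation r² - 10r + 25 = 0 has discriminant (-10)² - 4·(25) = 0, so r = 5 is a repeated root.
Hence w_h = (C1 + C2*x)*exp(5*x).
Try w_p = A*cos(5*x) + B*sin(5*x). Substituting and equating the coefficients of cos(5x) and sin(5x) gives A = 0, B = -2/25, so w_p = -2*sin(5*x)/25.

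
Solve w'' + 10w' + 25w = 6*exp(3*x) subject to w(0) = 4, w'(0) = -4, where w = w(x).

w = 3*exp(3*x)/32 + 125*exp(-5*x)/32 + 61*x*exp(-5*x)/4

Characteristic equation r² + 10r + 25 = 0 has discriminant (10)² - 4·(25) = 0, so r = -5 is a repeated root.
Hence w_h = (C1 + C2*x)*exp(-5*x).
Try w_p = A*exp(3*x). Substituting into the equation and dividing by exp(3*x) gives A = 3/32, so w_p = 3*exp(3*x)/32.
General solution: w = 3*exp(3*x)/32 + C1*exp(-5*x) + C2*x*exp(-5*x).
Apply the initial conditions: w(0) = 3/32 + C1 = 4 and w'(0) = 9/32 + C2 - 5*C1 = -4. Solving gives C1 = 125/32, C2 = 61/4.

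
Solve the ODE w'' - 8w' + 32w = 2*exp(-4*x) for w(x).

w = exp(-4*x)/40 + C1*cos(4*x)*exp(4*x) + C2*exp(4*x)*sin(4*x)

Characteristic equation r² - 8r + 32 = 0 has discriminant (-8)² - 4·(32) = -64 < 0, so r = 4 ± 4i.
Hence w_h = C1*cos(4*x)*exp(4*x) + C2*exp(4*x)*sin(4*x).
Try w_p = A*exp(-4*x). Substituting into the equation and dividing by exp(-4*x) gives A = 1/40, so w_p = exp(-4*x)/40.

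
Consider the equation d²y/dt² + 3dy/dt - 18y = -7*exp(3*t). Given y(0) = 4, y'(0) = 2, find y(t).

Characteristic equation r² + 3r - 18 = 0 factors as (r + 6)(r - 3) = 0, so r = -6, 3.
Hence y_h = C1*exp(-6*t) + C2*exp(3*t).
Since exp(3*t) solves the homogeneous equation (r = 3 is a root of multiplicity 1), multiply the trial by t. Try y_p = A*t*exp(3*t). Substituting into the equation and dividing by exp(3*t) gives A = -7/9, so y_p = -7*t*exp(3*t)/9.
General solution: y = C1*exp(-6*t) + C2*exp(3*t) - 7*t*exp(3*t)/9.
Apply the initial conditions: y(0) = C1 + C2 = 4 and y'(0) = -7/9 - 6*C1 + 3*C2 = 2. Solving gives C1 = 83/81, C2 = 241/81.

y = 83*exp(-6*t)/81 + 241*exp(3*t)/81 - 7*t*exp(3*t)/9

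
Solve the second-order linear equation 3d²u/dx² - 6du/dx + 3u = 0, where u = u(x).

u = C1*exp(x) + C2*x*exp(x)

Divide through by 3: u'' - 2u' + u = 0.
Characteristic equation r² - 2r + 1 = 0 has discriminant (-2)² - 4·(1) = 0, so r = 1 is a repeated root.
Hence u_h = (C1 + C2*x)*exp(x).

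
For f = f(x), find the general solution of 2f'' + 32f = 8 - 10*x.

f = 1/4 - 5*x/16 + C1*cos(4*x) + C2*sin(4*x)

Divide through by 2: f'' + 16f = 4 - 5*x.
Characteristic equation r² + 16 = 0 has discriminant (0)² - 4·(16) = -64 < 0, so r = ± 4i.
Hence f_h = C1*cos(4*x) + C2*sin(4*x).
For the particular solution try f_p = A0 + A1*x. Substituting and matching coefficients of each power of x gives A0 = 1/4, A1 = -5/16, so f_p = 1/4 - 5*x/16.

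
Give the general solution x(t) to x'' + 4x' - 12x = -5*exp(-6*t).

x = C1*exp(-6*t) + C2*exp(2*t) + 5*t*exp(-6*t)/8

Characteristic equation r² + 4r - 12 = 0 factors as (r + 6)(r - 2) = 0, so r = -6, 2.
Hence x_h = C1*exp(-6*t) + C2*exp(2*t).
Since exp(-6*t) solves the homogeneous equation (r = -6 is a root of multiplicity 1), multiply the trial by t. Try x_p = A*t*exp(-6*t). Substituting into the equation and dividing by exp(-6*t) gives A = 5/8, so x_p = 5*t*exp(-6*t)/8.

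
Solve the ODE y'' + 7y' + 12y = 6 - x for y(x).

Characteristic equation r² + 7r + 12 = 0 factors as (r + 3)(r + 4) = 0, so r = -3, -4.
Hence y_h = C1*exp(-3*x) + C2*exp(-4*x).
For the particular solution try y_p = A0 + A1*x. Substituting and matching coefficients of each power of x gives A0 = 79/144, A1 = -1/12, so y_p = 79/144 - x/12.

y = 79/144 - x/12 + C1*exp(-3*x) + C2*exp(-4*x)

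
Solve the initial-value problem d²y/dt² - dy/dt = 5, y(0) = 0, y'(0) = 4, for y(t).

Characteristic equation r² - r = 0 factors as (r - 1)r = 0, so r = 1, 0.
Hence y_h = C1*exp(t) + C2.
Since 1 solves the homogeneous equation (r = 0 is a root of multiplicity 1), multiply the trial by t. Try y_p = A*t. Substituting into the equation and dividing by 1 gives A = -5, so y_p = -5*t.
General solution: y = C2 - 5*t + C1*exp(t).
Apply the initial conditions: y(0) = C1 + C2 = 0 and y'(0) = -5 + C1 = 4. Solving gives C1 = 9, C2 = -9.

y = -9 - 5*t + 9*exp(t)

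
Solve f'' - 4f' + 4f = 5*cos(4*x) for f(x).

Characteristic equation r² - 4r + 4 = 0 has discriminant (-4)² - 4·(4) = 0, so r = 2 is a repeated root.
Hence f_h = (C1 + C2*x)*exp(2*x).
Try f_p = A*cos(4*x) + B*sin(4*x). Substituting and equating the coefficients of cos(4x) and sin(4x) gives A = -3/20, B = -1/5, so f_p = -3*cos(4*x)/20 - sin(4*x)/5.

f = -3*cos(4*x)/20 - sin(4*x)/5 + C1*exp(2*x) + C2*x*exp(2*x)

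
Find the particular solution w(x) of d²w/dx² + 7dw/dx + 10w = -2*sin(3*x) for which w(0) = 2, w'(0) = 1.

Characteristic equation r² + 7r + 10 = 0 factors as (r + 2)(r + 5) = 0, so r = -2, -5.
Hence w_h = C1*exp(-2*x) + C2*exp(-5*x).
Try w_p = A*cos(3*x) + B*sin(3*x). Substituting and equating the coefficients of cos(3x) and sin(3x) gives A = 21/221, B = -1/221, so w_p = -sin(3*x)/221 + 21*cos(3*x)/221.
General solution: w = -sin(3*x)/221 + 21*cos(3*x)/221 + C1*exp(-2*x) + C2*exp(-5*x).
Apply the initial conditions: w(0) = 21/221 + C1 + C2 = 2 and w'(0) = -3/221 - 5*C2 - 2*C1 = 1. Solving gives C1 = 137/39, C2 = -82/51.

w = -82*exp(-5*x)/51 - sin(3*x)/221 + 21*cos(3*x)/221 + 137*exp(-2*x)/39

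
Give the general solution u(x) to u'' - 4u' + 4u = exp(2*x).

u = C1*exp(2*x) + x**2*exp(2*x)/2 + C2*x*exp(2*x)

Characteristic equation r² - 4r + 4 = 0 has discriminant (-4)² - 4·(4) = 0, so r = 2 is a repeated root.
Hence u_h = (C1 + C2*x)*exp(2*x).
Since exp(2*x) solves the homogeneous equation (r = 2 is a root of multiplicity 2), multiply the trial by x^2. Try u_p = A*x^2*exp(2*x). Substituting into the equation and dividing by exp(2*x) gives A = 1/2, so u_p = x^2*exp(2*x)/2.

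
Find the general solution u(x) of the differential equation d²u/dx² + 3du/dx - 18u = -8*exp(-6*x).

u = C1*exp(-6*x) + C2*exp(3*x) + 8*x*exp(-6*x)/9

Characteristic equation r² + 3r - 18 = 0 factors as (r + 6)(r - 3) = 0, so r = -6, 3.
Hence u_h = C1*exp(-6*x) + C2*exp(3*x).
Since exp(-6*x) solves the homogeneous equation (r = -6 is a root of multiplicity 1), multiply the trial by x. Try u_p = A*x*exp(-6*x). Substituting into the equation and dividing by exp(-6*x) gives A = 8/9, so u_p = 8*x*exp(-6*x)/9.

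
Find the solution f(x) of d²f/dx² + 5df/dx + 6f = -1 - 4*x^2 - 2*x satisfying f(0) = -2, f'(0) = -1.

Characteristic equation r² + 5r + 6 = 0 factors as (r + 3)(r + 2) = 0, so r = -3, -2.
Hence f_h = C1*exp(-3*x) + C2*exp(-2*x).
For the particular solution try f_p = A0 + A1*x + A2*x^2. Substituting and matching coefficients of each power of x gives A0 = -16/27, A1 = 7/9, A2 = -2/3, so f_p = -16/27 - 2*x^2/3 + 7*x/9.
General solution: f = -16/27 - 2*x^2/3 + 7*x/9 + C1*exp(-3*x) + C2*exp(-2*x).
Apply the initial conditions: f(0) = -16/27 + C1 + C2 = -2 and f'(0) = 7/9 - 3*C1 - 2*C2 = -1. Solving gives C1 = 124/27, C2 = -6.

f = -16/27 - 6*exp(-2*x) - 2*x**2/3 + 7*x/9 + 124*exp(-3*x)/27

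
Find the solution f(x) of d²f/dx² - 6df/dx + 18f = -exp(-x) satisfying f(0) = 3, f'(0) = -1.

Characteristic equation r² - 6r + 18 = 0 has discriminant (-6)² - 4·(18) = -36 < 0, so r = 3 ± 3i.
Hence f_h = C1*cos(3*x)*exp(3*x) + C2*exp(3*x)*sin(3*x).
Try f_p = A*exp(-x). Substituting into the equation and dividing by exp(-x) gives A = -1/25, so f_p = -exp(-x)/25.
General solution: f = -exp(-x)/25 + C1*cos(3*x)*exp(3*x) + C2*exp(3*x)*sin(3*x).
Apply the initial conditions: f(0) = -1/25 + C1 = 3 and f'(0) = 1/25 + 3*C1 + 3*C2 = -1. Solving gives C1 = 76/25, C2 = -254/75.

f = -exp(-x)/25 - 254*exp(3*x)*sin(3*x)/75 + 76*cos(3*x)*exp(3*x)/25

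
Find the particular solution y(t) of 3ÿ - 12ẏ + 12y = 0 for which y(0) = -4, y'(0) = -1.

y = -4*exp(2*t) + 7*t*exp(2*t)

Divide through by 3: y'' - 4y' + 4y = 0.
Characteristic equation r² - 4r + 4 = 0 has discriminant (-4)² - 4·(4) = 0, so r = 2 is a repeated root.
Hence y_h = (C1 + C2*t)*exp(2*t).
Apply the initial conditions: y(0) = C1 = -4 and y'(0) = C2 + 2*C1 = -1. Solving gives C1 = -4, C2 = 7.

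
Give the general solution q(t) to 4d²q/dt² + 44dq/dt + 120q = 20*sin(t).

Divide through by 4: q'' + 11q' + 30q = 5*sin(t).
Characteristic equation r² + 11r + 30 = 0 factors as (r + 5)(r + 6) = 0, so r = -5, -6.
Hence q_h = C1*exp(-5*t) + C2*exp(-6*t).
Try q_p = A*cos(t) + B*sin(t). Substituting and equating the coefficients of cos(t) and sin(t) gives A = -55/962, B = 145/962, so q_p = -55*cos(t)/962 + 145*sin(t)/962.

q = -55*cos(t)/962 + 145*sin(t)/962 + C1*exp(-5*t) + C2*exp(-6*t)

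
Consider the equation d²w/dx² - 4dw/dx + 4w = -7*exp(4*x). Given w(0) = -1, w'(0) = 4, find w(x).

w = -7*exp(4*x)/4 + 3*exp(2*x)/4 + 19*x*exp(2*x)/2

Characteristic equation r² - 4r + 4 = 0 has discriminant (-4)² - 4·(4) = 0, so r = 2 is a repeated root.
Hence w_h = (C1 + C2*x)*exp(2*x).
Try w_p = A*exp(4*x). Substituting into the equation and dividing by exp(4*x) gives A = -7/4, so w_p = -7*exp(4*x)/4.
General solution: w = -7*exp(4*x)/4 + C1*exp(2*x) + C2*x*exp(2*x).
Apply the initial conditions: w(0) = -7/4 + C1 = -1 and w'(0) = -7 + C2 + 2*C1 = 4. Solving gives C1 = 3/4, C2 = 19/2.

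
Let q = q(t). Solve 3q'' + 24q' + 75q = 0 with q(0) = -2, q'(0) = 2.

Divide through by 3: q'' + 8q' + 25q = 0.
Characteristic equation r² + 8r + 25 = 0 has discriminant (8)² - 4·(25) = -36 < 0, so r = -4 ± 3i.
Hence q_h = C1*cos(3*t)*exp(-4*t) + C2*exp(-4*t)*sin(3*t).
Apply the initial conditions: q(0) = C1 = -2 and q'(0) = -4*C1 + 3*C2 = 2. Solving gives C1 = -2, C2 = -2.

q = -2*cos(3*t)*exp(-4*t) - 2*exp(-4*t)*sin(3*t)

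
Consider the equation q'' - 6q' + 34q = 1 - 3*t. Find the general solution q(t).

Characteristic equation r² - 6r + 34 = 0 has discriminant (-6)² - 4·(34) = -100 < 0, so r = 3 ± 5i.
Hence q_h = C1*cos(5*t)*exp(3*t) + C2*exp(3*t)*sin(5*t).
For the particular solution try q_p = A0 + A1*t. Substituting and matching coefficients of each power of t gives A0 = 4/289, A1 = -3/34, so q_p = 4/289 - 3*t/34.

q = 4/289 - 3*t/34 + C1*cos(5*t)*exp(3*t) + C2*exp(3*t)*sin(5*t)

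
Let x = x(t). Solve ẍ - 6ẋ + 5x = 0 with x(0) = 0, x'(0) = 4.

Characteristic equation r² - 6r + 5 = 0 factors as (r - 5)(r - 1) = 0, so r = 5, 1.
Hence x_h = C1*exp(5*t) + C2*exp(t).
Apply the initial conditions: x(0) = C1 + C2 = 0 and x'(0) = C2 + 5*C1 = 4. Solving gives C1 = 1, C2 = -1.

x = -exp(t) + exp(5*t)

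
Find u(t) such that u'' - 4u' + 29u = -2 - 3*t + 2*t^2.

u = -2082/24389 - 71*t/841 + 2*t**2/29 + C1*cos(5*t)*exp(2*t) + C2*exp(2*t)*sin(5*t)

Characteristic equation r² - 4r + 29 = 0 has discriminant (-4)² - 4·(29) = -100 < 0, so r = 2 ± 5i.
Hence u_h = C1*cos(5*t)*exp(2*t) + C2*exp(2*t)*sin(5*t).
For the particular solution try u_p = A0 + A1*t + A2*t^2. Substituting and matching coefficients of each power of t gives A0 = -2082/24389, A1 = -71/841, A2 = 2/29, so u_p = -2082/24389 - 71*t/841 + 2*t^2/29.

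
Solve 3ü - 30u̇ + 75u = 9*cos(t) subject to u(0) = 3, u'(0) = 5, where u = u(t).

u = -15*sin(t)/338 + 18*cos(t)/169 + 489*exp(5*t)/169 - 245*t*exp(5*t)/26

Divide through by 3: u'' - 10u' + 25u = 3*cos(t).
Characteristic equation r² - 10r + 25 = 0 has discriminant (-10)² - 4·(25) = 0, so r = 5 is a repeated root.
Hence u_h = (C1 + C2*t)*exp(5*t).
Try u_p = A*cos(t) + B*sin(t). Substituting and equating the coefficients of cos(t) and sin(t) gives A = 18/169, B = -15/338, so u_p = -15*sin(t)/338 + 18*cos(t)/169.
General solution: u = -15*sin(t)/338 + 18*cos(t)/169 + C1*exp(5*t) + C2*t*exp(5*t).
Apply the initial conditions: u(0) = 18/169 + C1 = 3 and u'(0) = -15/338 + C2 + 5*C1 = 5. Solving gives C1 = 489/169, C2 = -245/26.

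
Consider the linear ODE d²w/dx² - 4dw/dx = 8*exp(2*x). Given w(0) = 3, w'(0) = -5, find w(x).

w = 21/4 - 2*exp(2*x) - exp(4*x)/4

Characteristic equation r² - 4r = 0 factors as (r - 4)r = 0, so r = 4, 0.
Hence w_h = C1*exp(4*x) + C2.
Try w_p = A*exp(2*x). Substituting into the equation and dividing by exp(2*x) gives A = -2, so w_p = -2*exp(2*x).
General solution: w = C2 - 2*exp(2*x) + C1*exp(4*x).
Apply the initial conditions: w(0) = -2 + C1 + C2 = 3 and w'(0) = -4 + 4*C1 = -5. Solving gives C1 = -1/4, C2 = 21/4.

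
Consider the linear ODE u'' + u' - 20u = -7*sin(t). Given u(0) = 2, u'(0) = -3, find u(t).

Characteristic equation r² + r - 20 = 0 factors as (r + 5)(r - 4) = 0, so r = -5, 4.
Hence u_h = C1*exp(-5*t) + C2*exp(4*t).
Try u_p = A*cos(t) + B*sin(t). Substituting and equating the coefficients of cos(t) and sin(t) gives A = 7/442, B = 147/442, so u_p = 7*cos(t)/442 + 147*sin(t)/442.
General solution: u = 7*cos(t)/442 + 147*sin(t)/442 + C1*exp(-5*t) + C2*exp(4*t).
Apply the initial conditions: u(0) = 7/442 + C1 + C2 = 2 and u'(0) = 147/442 - 5*C1 + 4*C2 = -3. Solving gives C1 = 293/234, C2 = 112/153.

u = 7*cos(t)/442 + 112*exp(4*t)/153 + 147*sin(t)/442 + 293*exp(-5*t)/234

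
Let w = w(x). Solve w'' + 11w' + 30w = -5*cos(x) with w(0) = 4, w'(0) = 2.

w = -844*exp(-6*x)/37 - 145*cos(x)/962 - 55*sin(x)/962 + 701*exp(-5*x)/26

Characteristic equation r² + 11r + 30 = 0 factors as (r + 5)(r + 6) = 0, so r = -5, -6.
Hence w_h = C1*exp(-5*x) + C2*exp(-6*x).
Try w_p = A*cos(x) + B*sin(x). Substituting and equating the coefficients of cos(x) and sin(x) gives A = -145/962, B = -55/962, so w_p = -145*cos(x)/962 - 55*sin(x)/962.
General solution: w = -145*cos(x)/962 - 55*sin(x)/962 + C1*exp(-5*x) + C2*exp(-6*x).
Apply the initial conditions: w(0) = -145/962 + C1 + C2 = 4 and w'(0) = -55/962 - 6*C2 - 5*C1 = 2. Solving gives C1 = 701/26, C2 = -844/37.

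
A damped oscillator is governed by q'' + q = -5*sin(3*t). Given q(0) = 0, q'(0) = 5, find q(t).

q = 5*sin(3*t)/8 + 25*sin(t)/8

Characteristic equation r² + 1 = 0 has discriminant (0)² - 4·(1) = -4 < 0, so r = ± i.
Hence q_h = C1*cos(t) + C2*sin(t).
Try q_p = A*cos(3*t) + B*sin(3*t). Substituting and equating the coefficients of cos(3t) and sin(3t) gives A = 0, B = 5/8, so q_p = 5*sin(3*t)/8.
General solution: q = 5*sin(3*t)/8 + C1*cos(t) + C2*sin(t).
Apply the initial conditions: q(0) = C1 = 0 and q'(0) = 15/8 + C2 = 5. Solving gives C1 = 0, C2 = 25/8.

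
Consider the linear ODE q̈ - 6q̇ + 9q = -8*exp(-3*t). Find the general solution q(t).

q = -2*exp(-3*t)/9 + C1*exp(3*t) + C2*t*exp(3*t)

Characteristic equation r² - 6r + 9 = 0 has discriminant (-6)² - 4·(9) = 0, so r = 3 is a repeated root.
Hence q_h = (C1 + C2*t)*exp(3*t).
Try q_p = A*exp(-3*t). Substituting into the equation and dividing by exp(-3*t) gives A = -2/9, so q_p = -2*exp(-3*t)/9.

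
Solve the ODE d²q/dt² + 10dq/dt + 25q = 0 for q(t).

Characteristic equation r² + 10r + 25 = 0 has discriminant (10)² - 4·(25) = 0, so r = -5 is a repeated root.
Hence q_h = (C1 + C2*t)*exp(-5*t).

q = C1*exp(-5*t) + C2*t*exp(-5*t)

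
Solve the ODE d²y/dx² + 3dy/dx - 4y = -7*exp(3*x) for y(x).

Characteristic equation r² + 3r - 4 = 0 factors as (r - 1)(r + 4) = 0, so r = 1, -4.
Hence y_h = C1*exp(x) + C2*exp(-4*x).
Try y_p = A*exp(3*x). Substituting into the equation and dividing by exp(3*x) gives A = -1/2, so y_p = -exp(3*x)/2.

y = -exp(3*x)/2 + C1*exp(x) + C2*exp(-4*x)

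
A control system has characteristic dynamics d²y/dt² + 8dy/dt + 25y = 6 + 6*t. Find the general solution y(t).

Characteristic equation r² + 8r + 25 = 0 has discriminant (8)² - 4·(25) = -36 < 0, so r = -4 ± 3i.
Hence y_h = C1*cos(3*t)*exp(-4*t) + C2*exp(-4*t)*sin(3*t).
For the particular solution try y_p = A0 + A1*t. Substituting and matching coefficients of each power of t gives A0 = 102/625, A1 = 6/25, so y_p = 102/625 + 6*t/25.

y = 102/625 + 6*t/25 + C1*cos(3*t)*exp(-4*t) + C2*exp(-4*t)*sin(3*t)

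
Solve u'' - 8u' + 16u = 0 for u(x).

u = C1*exp(4*x) + C2*x*exp(4*x)

Characteristic equation r² - 8r + 16 = 0 has discriminant (-8)² - 4·(16) = 0, so r = 4 is a repeated root.
Hence u_h = (C1 + C2*x)*exp(4*x).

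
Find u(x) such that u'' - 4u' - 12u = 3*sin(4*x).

u = -21*sin(4*x)/260 + 3*cos(4*x)/65 + C1*exp(-2*x) + C2*exp(6*x)

Characteristic equation r² - 4r - 12 = 0 factors as (r + 2)(r - 6) = 0, so r = -2, 6.
Hence u_h = C1*exp(-2*x) + C2*exp(6*x).
Try u_p = A*cos(4*x) + B*sin(4*x). Substituting and equating the coefficients of cos(4x) and sin(4x) gives A = 3/65, B = -21/260, so u_p = -21*sin(4*x)/260 + 3*cos(4*x)/65.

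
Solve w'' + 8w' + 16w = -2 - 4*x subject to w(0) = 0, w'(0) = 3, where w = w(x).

Characteristic equation r² + 8r + 16 = 0 has discriminant (8)² - 4·(16) = 0, so r = -4 is a repeated root.
Hence w_h = (C1 + C2*x)*exp(-4*x).
For the particular solution try w_p = A0 + A1*x. Substituting and matching coefficients of each power of x gives A0 = 0, A1 = -1/4, so w_p = -x/4.
General solution: w = -x/4 + C1*exp(-4*x) + C2*x*exp(-4*x).
Apply the initial conditions: w(0) = C1 = 0 and w'(0) = -1/4 + C2 - 4*C1 = 3. Solving gives C1 = 0, C2 = 13/4.

w = -x/4 + 13*x*exp(-4*x)/4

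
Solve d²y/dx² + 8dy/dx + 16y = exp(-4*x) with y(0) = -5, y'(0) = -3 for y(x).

y = -5*exp(-4*x) + x**2*exp(-4*x)/2 - 23*x*exp(-4*x)

Characteristic equation r² + 8r + 16 = 0 has discriminant (8)² - 4·(16) = 0, so r = -4 is a repeated root.
Hence y_h = (C1 + C2*x)*exp(-4*x).
Since exp(-4*x) solves the homogeneous equation (r = -4 is a root of multiplicity 2), multiply the trial by x^2. Try y_p = A*x^2*exp(-4*x). Substituting into the equation and dividing by exp(-4*x) gives A = 1/2, so y_p = x^2*exp(-4*x)/2.
General solution: y = C1*exp(-4*x) + x^2*exp(-4*x)/2 + C2*x*exp(-4*x).
Apply the initial conditions: y(0) = C1 = -5 and y'(0) = C2 - 4*C1 = -3. Solving gives C1 = -5, C2 = -23.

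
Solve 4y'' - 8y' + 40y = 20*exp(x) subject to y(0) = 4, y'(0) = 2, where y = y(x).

y = 5*exp(x)/9 - 2*exp(x)*sin(3*x)/3 + 31*cos(3*x)*exp(x)/9

Divide through by 4: y'' - 2y' + 10y = 5*exp(x).
Characteristic equation r² - 2r + 10 = 0 has discriminant (-2)² - 4·(10) = -36 < 0, so r = 1 ± 3i.
Hence y_h = C1*cos(3*x)*exp(x) + C2*exp(x)*sin(3*x).
Try y_p = A*exp(x). Substituting into the equation and dividing by exp(x) gives A = 5/9, so y_p = 5*exp(x)/9.
General solution: y = 5*exp(x)/9 + C1*cos(3*x)*exp(x) + C2*exp(x)*sin(3*x).
Apply the initial conditions: y(0) = 5/9 + C1 = 4 and y'(0) = 5/9 + C1 + 3*C2 = 2. Solving gives C1 = 31/9, C2 = -2/3.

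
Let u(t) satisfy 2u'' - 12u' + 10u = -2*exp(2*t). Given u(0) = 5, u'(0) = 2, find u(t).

Divide through by 2: u'' - 6u' + 5u = -exp(2*t).
Characteristic equation r² - 6r + 5 = 0 factors as (r - 5)(r - 1) = 0, so r = 5, 1.
Hence u_h = C1*exp(5*t) + C2*exp(t).
Try u_p = A*exp(2*t). Substituting into the equation and dividing by exp(2*t) gives A = 1/3, so u_p = exp(2*t)/3.
General solution: u = exp(2*t)/3 + C1*exp(5*t) + C2*exp(t).
Apply the initial conditions: u(0) = 1/3 + C1 + C2 = 5 and u'(0) = 2/3 + C2 + 5*C1 = 2. Solving gives C1 = -5/6, C2 = 11/2.

u = -5*exp(5*t)/6 + exp(2*t)/3 + 11*exp(t)/2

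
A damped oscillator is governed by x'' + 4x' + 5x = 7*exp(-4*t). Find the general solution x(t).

x = 7*exp(-4*t)/5 + C1*cos(t)*exp(-2*t) + C2*exp(-2*t)*sin(t)

Characteristic equation r² + 4r + 5 = 0 has discriminant (4)² - 4·(5) = -4 < 0, so r = -2 ± i.
Hence x_h = C1*cos(t)*exp(-2*t) + C2*exp(-2*t)*sin(t).
Try x_p = A*exp(-4*t). Substituting into the equation and dividing by exp(-4*t) gives A = 7/5, so x_p = 7*exp(-4*t)/5.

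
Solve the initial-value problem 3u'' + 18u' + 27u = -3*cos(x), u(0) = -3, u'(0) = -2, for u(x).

Divide through by 3: u'' + 6u' + 9u = -cos(x).
Characteristic equation r² + 6r + 9 = 0 has discriminant (6)² - 4·(9) = 0, so r = -3 is a repeated root.
Hence u_h = (C1 + C2*x)*exp(-3*x).
Try u_p = A*cos(x) + B*sin(x). Substituting and equating the coefficients of cos(x) and sin(x) gives A = -2/25, B = -3/50, so u_p = -3*sin(x)/50 - 2*cos(x)/25.
General solution: u = -3*sin(x)/50 - 2*cos(x)/25 + C1*exp(-3*x) + C2*x*exp(-3*x).
Apply the initial conditions: u(0) = -2/25 + C1 = -3 and u'(0) = -3/50 + C2 - 3*C1 = -2. Solving gives C1 = -73/25, C2 = -107/10.

u = -73*exp(-3*x)/25 - 3*sin(x)/50 - 2*cos(x)/25 - 107*x*exp(-3*x)/10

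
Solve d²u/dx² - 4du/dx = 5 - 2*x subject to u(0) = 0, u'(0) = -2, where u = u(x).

Characteristic equation r² - 4r = 0 factors as (r - 4)r = 0, so r = 4, 0.
Hence u_h = C1*exp(4*x) + C2.
Since 0 is a characteristic root (multiplicity 1), multiply the polynomial trial by x: try u_p = x*(A0 + A1*x). Substituting and matching coefficients of each power of x gives A0 = -9/8, A1 = 1/4, so u_p = -9*x/8 + x^2/4.
General solution: u = C2 - 9*x/8 + x^2/4 + C1*exp(4*x).
Apply the initial conditions: u(0) = C1 + C2 = 0 and u'(0) = -9/8 + 4*C1 = -2. Solving gives C1 = -7/32, C2 = 7/32.

u = 7/32 - 9*x/8 - 7*exp(4*x)/32 + x**2/4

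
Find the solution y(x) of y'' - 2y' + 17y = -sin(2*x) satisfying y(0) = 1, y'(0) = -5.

y = -13*sin(2*x)/185 - 4*cos(2*x)/185 - 272*exp(x)*sin(4*x)/185 + 189*cos(4*x)*exp(x)/185

Characteristic equation r² - 2r + 17 = 0 has discriminant (-2)² - 4·(17) = -64 < 0, so r = 1 ± 4i.
Hence y_h = C1*cos(4*x)*exp(x) + C2*exp(x)*sin(4*x).
Try y_p = A*cos(2*x) + B*sin(2*x). Substituting and equating the coefficients of cos(2x) and sin(2x) gives A = -4/185, B = -13/185, so y_p = -13*sin(2*x)/185 - 4*cos(2*x)/185.
General solution: y = -13*sin(2*x)/185 - 4*cos(2*x)/185 + C1*cos(4*x)*exp(x) + C2*exp(x)*sin(4*x).
Apply the initial conditions: y(0) = -4/185 + C1 = 1 and y'(0) = -26/185 + C1 + 4*C2 = -5. Solving gives C1 = 189/185, C2 = -272/185.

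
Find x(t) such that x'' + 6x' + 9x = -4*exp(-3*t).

Characteristic equation r² + 6r + 9 = 0 has discriminant (6)² - 4·(9) = 0, so r = -3 is a repeated root.
Hence x_h = (C1 + C2*t)*exp(-3*t).
Since exp(-3*t) solves the homogeneous equation (r = -3 is a root of multiplicity 2), multiply the trial by t^2. Try x_p = A*t^2*exp(-3*t). Substituting into the equation and dividing by exp(-3*t) gives A = -2, so x_p = -2*t^2*exp(-3*t).

x = C1*exp(-3*t) - 2*t**2*exp(-3*t) + C2*t*exp(-3*t)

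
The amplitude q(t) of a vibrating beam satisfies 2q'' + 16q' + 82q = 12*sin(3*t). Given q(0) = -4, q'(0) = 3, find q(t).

q = -9*cos(3*t)/100 + 3*sin(3*t)/25 - 391*cos(5*t)*exp(-4*t)/100 - 13*exp(-4*t)*sin(5*t)/5

Divide through by 2: q'' + 8q' + 41q = 6*sin(3*t).
Characteristic equation r² + 8r + 41 = 0 has discriminant (8)² - 4·(41) = -100 < 0, so r = -4 ± 5i.
Hence q_h = C1*cos(5*t)*exp(-4*t) + C2*exp(-4*t)*sin(5*t).
Try q_p = A*cos(3*t) + B*sin(3*t). Substituting and equating the coefficients of cos(3t) and sin(3t) gives A = -9/100, B = 3/25, so q_p = -9*cos(3*t)/100 + 3*sin(3*t)/25.
General solution: q = -9*cos(3*t)/100 + 3*sin(3*t)/25 + C1*cos(5*t)*exp(-4*t) + C2*exp(-4*t)*sin(5*t).
Apply the initial conditions: q(0) = -9/100 + C1 = -4 and q'(0) = 9/25 - 4*C1 + 5*C2 = 3. Solving gives C1 = -391/100, C2 = -13/5.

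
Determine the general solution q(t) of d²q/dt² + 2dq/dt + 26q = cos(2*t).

Characteristic equation r² + 2r + 26 = 0 has discriminant (2)² - 4·(26) = -100 < 0, so r = -1 ± 5i.
Hence q_h = C1*cos(5*t)*exp(-t) + C2*exp(-t)*sin(5*t).
Try q_p = A*cos(2*t) + B*sin(2*t). Substituting and equating the coefficients of cos(2t) and sin(2t) gives A = 11/250, B = 1/125, so q_p = sin(2*t)/125 + 11*cos(2*t)/250.

q = sin(2*t)/125 + 11*cos(2*t)/250 + C1*cos(5*t)*exp(-t) + C2*exp(-t)*sin(5*t)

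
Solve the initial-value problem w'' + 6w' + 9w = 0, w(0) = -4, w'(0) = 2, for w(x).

w = -4*exp(-3*x) - 10*x*exp(-3*x)

Characteristic equation r² + 6r + 9 = 0 has discriminant (6)² - 4·(9) = 0, so r = -3 is a repeated root.
Hence w_h = (C1 + C2*x)*exp(-3*x).
Apply the initial conditions: w(0) = C1 = -4 and w'(0) = C2 - 3*C1 = 2. Solving gives C1 = -4, C2 = -10.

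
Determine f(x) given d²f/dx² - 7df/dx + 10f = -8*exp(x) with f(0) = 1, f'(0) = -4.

f = -2*exp(x) - 8*exp(5*x)/3 + 17*exp(2*x)/3

Characteristic equation r² - 7r + 10 = 0 factors as (r - 5)(r - 2) = 0, so r = 5, 2.
Hence f_h = C1*exp(5*x) + C2*exp(2*x).
Try f_p = A*exp(x). Substituting into the equation and dividing by exp(x) gives A = -2, so f_p = -2*exp(x).
General solution: f = -2*exp(x) + C1*exp(5*x) + C2*exp(2*x).
Apply the initial conditions: f(0) = -2 + C1 + C2 = 1 and f'(0) = -2 + 2*C2 + 5*C1 = -4. Solving gives C1 = -8/3, C2 = 17/3.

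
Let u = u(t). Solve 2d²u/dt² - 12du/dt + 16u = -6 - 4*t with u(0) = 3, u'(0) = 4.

u = -9/16 + 5*exp(2*t) - 23*exp(4*t)/16 - t/4

Divide through by 2: u'' - 6u' + 8u = -3 - 2*t.
Characteristic equation r² - 6r + 8 = 0 factors as (r - 2)(r - 4) = 0, so r = 2, 4.
Hence u_h = C1*exp(2*t) + C2*exp(4*t).
For the particular solution try u_p = A0 + A1*t. Substituting and matching coefficients of each power of t gives A0 = -9/16, A1 = -1/4, so u_p = -9/16 - t/4.
General solution: u = -9/16 - t/4 + C1*exp(2*t) + C2*exp(4*t).
Apply the initial conditions: u(0) = -9/16 + C1 + C2 = 3 and u'(0) = -1/4 + 2*C1 + 4*C2 = 4. Solving gives C1 = 5, C2 = -23/16.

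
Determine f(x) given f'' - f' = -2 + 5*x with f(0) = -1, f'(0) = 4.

f = -8 - 3*x + 7*exp(x) - 5*x**2/2

Characteristic equation r² - r = 0 factors as (r - 1)r = 0, so r = 1, 0.
Hence f_h = C1*exp(x) + C2.
Since 0 is a characteristic root (multiplicity 1), multiply the polynomial trial by x: try f_p = x*(A0 + A1*x). Substituting and matching coefficients of each power of x gives A0 = -3, A1 = -5/2, so f_p = -3*x - 5*x^2/2.
General solution: f = C2 - 3*x - 5*x^2/2 + C1*exp(x).
Apply the initial conditions: f(0) = C1 + C2 = -1 and f'(0) = -3 + C1 = 4. Solving gives C1 = 7, C2 = -8.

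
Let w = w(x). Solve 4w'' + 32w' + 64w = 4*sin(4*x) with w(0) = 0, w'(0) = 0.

w = -cos(4*x)/32 + exp(-4*x)/32 + x*exp(-4*x)/8

Divide through by 4: w'' + 8w' + 16w = sin(4*x).
Characteristic equation r² + 8r + 16 = 0 has discriminant (8)² - 4·(16) = 0, so r = -4 is a repeated root.
Hence w_h = (C1 + C2*x)*exp(-4*x).
Try w_p = A*cos(4*x) + B*sin(4*x). Substituting and equating the coefficients of cos(4x) and sin(4x) gives A = -1/32, B = 0, so w_p = -cos(4*x)/32.
General solution: w = -cos(4*x)/32 + C1*exp(-4*x) + C2*x*exp(-4*x).
Apply the initial conditions: w(0) = -1/32 + C1 = 0 and w'(0) = C2 - 4*C1 = 0. Solving gives C1 = 1/32, C2 = 1/8.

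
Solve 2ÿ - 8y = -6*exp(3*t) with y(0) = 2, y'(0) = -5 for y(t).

y = exp(2*t)/2 - 3*exp(3*t)/5 + 21*exp(-2*t)/10

Divide through by 2: y'' - 4y = -3*exp(3*t).
Characteristic equation r² - 4 = 0 factors as (r + 2)(r - 2) = 0, so r = -2, 2.
Hence y_h = C1*exp(-2*t) + C2*exp(2*t).
Try y_p = A*exp(3*t). Substituting into the equation and dividing by exp(3*t) gives A = -3/5, so y_p = -3*exp(3*t)/5.
General solution: y = -3*exp(3*t)/5 + C1*exp(-2*t) + C2*exp(2*t).
Apply the initial conditions: y(0) = -3/5 + C1 + C2 = 2 and y'(0) = -9/5 - 2*C1 + 2*C2 = -5. Solving gives C1 = 21/10, C2 = 1/2.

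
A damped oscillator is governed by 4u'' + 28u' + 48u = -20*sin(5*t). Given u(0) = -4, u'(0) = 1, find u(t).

Divide through by 4: u'' + 7u' + 12u = -5*sin(5*t).
Characteristic equation r² + 7r + 12 = 0 factors as (r + 4)(r + 3) = 0, so r = -4, -3.
Hence u_h = C1*exp(-4*t) + C2*exp(-3*t).
Try u_p = A*cos(5*t) + B*sin(5*t). Substituting and equating the coefficients of cos(5t) and sin(5t) gives A = 175/1394, B = 65/1394, so u_p = 65*sin(5*t)/1394 + 175*cos(5*t)/1394.
General solution: u = 65*sin(5*t)/1394 + 175*cos(5*t)/1394 + C1*exp(-4*t) + C2*exp(-3*t).
Apply the initial conditions: u(0) = 175/1394 + C1 + C2 = -4 and u'(0) = 325/1394 - 4*C1 - 3*C2 = 1. Solving gives C1 = 476/41, C2 = -535/34.

u = -535*exp(-3*t)/34 + 65*sin(5*t)/1394 + 175*cos(5*t)/1394 + 476*exp(-4*t)/41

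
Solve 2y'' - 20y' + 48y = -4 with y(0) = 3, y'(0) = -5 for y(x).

Divide through by 2: y'' - 10y' + 24y = -2.
Characteristic equation r² - 10r + 24 = 0 factors as (r - 6)(r - 4) = 0, so r = 6, 4.
Hence y_h = C1*exp(6*x) + C2*exp(4*x).
For the particular solution try y_p = A0. Substituting and matching coefficients of each power of x gives A0 = -1/12, so y_p = -1/12.
General solution: y = -1/12 + C1*exp(6*x) + C2*exp(4*x).
Apply the initial conditions: y(0) = -1/12 + C1 + C2 = 3 and y'(0) = 4*C2 + 6*C1 = -5. Solving gives C1 = -26/3, C2 = 47/4.

y = -1/12 - 26*exp(6*x)/3 + 47*exp(4*x)/4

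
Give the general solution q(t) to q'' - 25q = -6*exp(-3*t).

Characteristic equation r² - 25 = 0 factors as (r + 5)(r - 5) = 0, so r = -5, 5.
Hence q_h = C1*exp(-5*t) + C2*exp(5*t).
Try q_p = A*exp(-3*t). Substituting into the equation and dividing by exp(-3*t) gives A = 3/8, so q_p = 3*exp(-3*t)/8.

q = 3*exp(-3*t)/8 + C1*exp(-5*t) + C2*exp(5*t)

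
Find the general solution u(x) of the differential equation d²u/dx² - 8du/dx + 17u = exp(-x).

u = exp(-x)/26 + C1*cos(x)*exp(4*x) + C2*exp(4*x)*sin(x)

Characteristic equation r² - 8r + 17 = 0 has discriminant (-8)² - 4·(17) = -4 < 0, so r = 4 ± i.
Hence u_h = C1*cos(x)*exp(4*x) + C2*exp(4*x)*sin(x).
Try u_p = A*exp(-x). Substituting into the equation and dividing by exp(-x) gives A = 1/26, so u_p = exp(-x)/26.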